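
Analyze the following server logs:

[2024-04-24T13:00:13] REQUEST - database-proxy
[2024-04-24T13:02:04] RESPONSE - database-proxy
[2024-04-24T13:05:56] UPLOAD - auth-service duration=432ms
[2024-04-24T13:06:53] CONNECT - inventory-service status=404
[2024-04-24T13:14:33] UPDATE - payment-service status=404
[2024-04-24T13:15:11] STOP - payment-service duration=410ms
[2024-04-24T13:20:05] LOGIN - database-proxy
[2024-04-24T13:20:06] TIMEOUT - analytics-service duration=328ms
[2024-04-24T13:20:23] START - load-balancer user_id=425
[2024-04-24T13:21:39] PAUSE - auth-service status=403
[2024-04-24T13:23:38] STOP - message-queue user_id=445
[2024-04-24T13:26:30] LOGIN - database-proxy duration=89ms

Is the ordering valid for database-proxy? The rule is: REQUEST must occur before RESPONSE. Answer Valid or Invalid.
Valid

To validate ordering:

1. Required order: REQUEST → RESPONSE
2. Rule: REQUEST must occur before RESPONSE
3. Check actual order of events for database-proxy
4. Result: Valid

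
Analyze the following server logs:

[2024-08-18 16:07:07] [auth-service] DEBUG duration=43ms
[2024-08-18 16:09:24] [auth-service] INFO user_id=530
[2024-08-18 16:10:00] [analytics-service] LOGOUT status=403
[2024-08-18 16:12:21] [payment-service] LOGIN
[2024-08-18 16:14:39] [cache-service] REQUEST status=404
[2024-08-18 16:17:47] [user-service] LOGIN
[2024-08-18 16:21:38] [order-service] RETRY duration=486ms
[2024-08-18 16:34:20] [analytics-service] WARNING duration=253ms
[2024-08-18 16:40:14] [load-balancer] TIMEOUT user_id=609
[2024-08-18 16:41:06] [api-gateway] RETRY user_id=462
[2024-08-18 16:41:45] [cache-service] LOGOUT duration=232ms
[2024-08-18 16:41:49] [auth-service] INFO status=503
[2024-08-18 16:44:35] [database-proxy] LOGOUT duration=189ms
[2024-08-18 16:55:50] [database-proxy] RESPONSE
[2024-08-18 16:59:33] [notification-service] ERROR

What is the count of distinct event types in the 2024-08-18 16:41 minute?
3

To count unique event types:

1. Filter events in the minute starting at 2024-08-18 16:41
2. Extract event types from matching entries
3. Count unique types: 3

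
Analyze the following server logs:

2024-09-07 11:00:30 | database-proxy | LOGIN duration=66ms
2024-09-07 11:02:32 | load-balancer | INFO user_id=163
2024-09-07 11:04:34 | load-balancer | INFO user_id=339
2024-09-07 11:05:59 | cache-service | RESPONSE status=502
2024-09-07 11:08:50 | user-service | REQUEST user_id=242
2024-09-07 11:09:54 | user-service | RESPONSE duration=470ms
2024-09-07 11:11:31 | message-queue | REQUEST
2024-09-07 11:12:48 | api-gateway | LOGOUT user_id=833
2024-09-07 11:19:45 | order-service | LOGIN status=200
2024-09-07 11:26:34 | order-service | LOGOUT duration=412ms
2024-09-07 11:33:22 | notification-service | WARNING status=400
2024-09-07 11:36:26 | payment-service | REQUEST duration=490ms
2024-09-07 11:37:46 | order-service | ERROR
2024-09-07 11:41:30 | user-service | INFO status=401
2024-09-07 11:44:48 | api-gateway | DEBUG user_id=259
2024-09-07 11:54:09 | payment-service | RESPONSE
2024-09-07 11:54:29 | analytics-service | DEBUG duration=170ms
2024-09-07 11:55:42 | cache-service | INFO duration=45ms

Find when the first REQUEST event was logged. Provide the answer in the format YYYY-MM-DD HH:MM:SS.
2024-09-07 11:08:50

To find the first event:

1. Filter for all REQUEST events
2. Sort by timestamp
3. Select the first one
4. Timestamp: 2024-09-07 11:08:50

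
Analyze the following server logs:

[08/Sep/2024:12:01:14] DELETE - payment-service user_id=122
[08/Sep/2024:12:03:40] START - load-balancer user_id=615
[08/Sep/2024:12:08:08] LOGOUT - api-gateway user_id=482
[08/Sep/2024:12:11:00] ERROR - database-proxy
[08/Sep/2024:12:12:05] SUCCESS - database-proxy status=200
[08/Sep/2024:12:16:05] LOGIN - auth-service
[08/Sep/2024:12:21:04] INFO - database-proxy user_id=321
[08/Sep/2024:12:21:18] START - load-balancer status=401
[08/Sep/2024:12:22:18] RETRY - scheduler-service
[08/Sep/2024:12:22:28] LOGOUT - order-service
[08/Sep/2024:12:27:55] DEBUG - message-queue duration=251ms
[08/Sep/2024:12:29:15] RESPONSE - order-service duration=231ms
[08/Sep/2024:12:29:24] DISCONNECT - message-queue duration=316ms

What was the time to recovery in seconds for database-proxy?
65

To calculate recovery time:

1. Find ERROR event for database-proxy: 08/Sep/2024:12:11:00
2. Find next SUCCESS event for database-proxy: 08/Sep/2024:12:12:05
3. Recovery time: 08/Sep/2024:12:12:05 - 08/Sep/2024:12:11:00 = 65 seconds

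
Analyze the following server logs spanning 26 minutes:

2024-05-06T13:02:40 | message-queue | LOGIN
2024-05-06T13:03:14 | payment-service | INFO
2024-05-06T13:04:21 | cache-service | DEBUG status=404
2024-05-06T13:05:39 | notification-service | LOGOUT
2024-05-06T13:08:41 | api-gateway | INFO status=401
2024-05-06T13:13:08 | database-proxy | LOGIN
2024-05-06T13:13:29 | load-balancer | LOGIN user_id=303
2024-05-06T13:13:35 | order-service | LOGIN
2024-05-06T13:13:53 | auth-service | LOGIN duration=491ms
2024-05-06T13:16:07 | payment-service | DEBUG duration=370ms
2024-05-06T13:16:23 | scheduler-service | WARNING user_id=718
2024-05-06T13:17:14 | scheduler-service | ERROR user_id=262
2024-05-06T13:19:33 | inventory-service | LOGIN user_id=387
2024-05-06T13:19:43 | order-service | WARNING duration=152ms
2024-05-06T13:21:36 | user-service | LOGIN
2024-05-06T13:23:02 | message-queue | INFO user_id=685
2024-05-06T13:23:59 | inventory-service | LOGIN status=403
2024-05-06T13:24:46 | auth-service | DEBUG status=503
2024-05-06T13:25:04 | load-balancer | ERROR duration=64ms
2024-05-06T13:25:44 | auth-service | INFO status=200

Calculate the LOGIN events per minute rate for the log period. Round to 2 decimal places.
0.31

To calculate the rate:

1. Count total LOGIN events: 8
2. Total time period: 26 minutes
3. Rate = 8 / 26 = 0.31 events per minute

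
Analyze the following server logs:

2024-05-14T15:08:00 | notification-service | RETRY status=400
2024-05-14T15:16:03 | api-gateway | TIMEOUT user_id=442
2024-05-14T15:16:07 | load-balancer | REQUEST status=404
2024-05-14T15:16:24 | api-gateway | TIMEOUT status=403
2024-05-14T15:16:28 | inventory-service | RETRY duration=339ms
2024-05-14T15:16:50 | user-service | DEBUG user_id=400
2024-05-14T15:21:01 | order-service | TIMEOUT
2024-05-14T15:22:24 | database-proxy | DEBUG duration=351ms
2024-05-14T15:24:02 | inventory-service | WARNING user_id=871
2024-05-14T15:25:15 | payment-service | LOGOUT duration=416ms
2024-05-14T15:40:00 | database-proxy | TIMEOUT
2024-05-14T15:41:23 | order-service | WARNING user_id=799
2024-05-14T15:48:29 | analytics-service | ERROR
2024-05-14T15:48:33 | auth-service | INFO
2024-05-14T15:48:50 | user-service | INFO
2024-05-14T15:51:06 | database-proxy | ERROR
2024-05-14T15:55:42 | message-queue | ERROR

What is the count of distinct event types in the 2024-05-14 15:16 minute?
4

To count unique event types:

1. Filter events in the minute starting at 2024-05-14 15:16
2. Extract event types from matching entries
3. Count unique types: 4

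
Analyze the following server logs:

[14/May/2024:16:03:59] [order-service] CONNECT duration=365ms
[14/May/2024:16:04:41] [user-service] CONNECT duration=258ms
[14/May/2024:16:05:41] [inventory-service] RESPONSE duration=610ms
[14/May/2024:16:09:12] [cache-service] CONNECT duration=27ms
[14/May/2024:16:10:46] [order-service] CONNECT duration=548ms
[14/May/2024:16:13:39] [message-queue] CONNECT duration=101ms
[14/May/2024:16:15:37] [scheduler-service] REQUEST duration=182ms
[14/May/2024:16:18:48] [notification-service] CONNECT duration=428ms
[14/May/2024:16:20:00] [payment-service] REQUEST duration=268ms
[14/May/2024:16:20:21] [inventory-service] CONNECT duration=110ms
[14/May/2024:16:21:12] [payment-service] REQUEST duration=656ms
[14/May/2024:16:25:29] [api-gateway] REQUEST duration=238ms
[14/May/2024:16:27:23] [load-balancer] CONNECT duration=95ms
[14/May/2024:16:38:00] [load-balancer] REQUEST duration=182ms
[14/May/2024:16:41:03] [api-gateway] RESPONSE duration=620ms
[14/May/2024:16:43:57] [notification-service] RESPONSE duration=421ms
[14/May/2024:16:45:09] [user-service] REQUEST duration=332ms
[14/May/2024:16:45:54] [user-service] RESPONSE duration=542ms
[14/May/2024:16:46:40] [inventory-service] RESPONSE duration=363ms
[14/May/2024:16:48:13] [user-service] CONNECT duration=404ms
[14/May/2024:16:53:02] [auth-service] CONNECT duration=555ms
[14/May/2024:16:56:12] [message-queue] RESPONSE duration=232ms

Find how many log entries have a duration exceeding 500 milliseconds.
6

To count timeouts:

1. Threshold: 500ms
2. Extract duration from each log entry
3. Count entries where duration > 500
4. Timeout count: 6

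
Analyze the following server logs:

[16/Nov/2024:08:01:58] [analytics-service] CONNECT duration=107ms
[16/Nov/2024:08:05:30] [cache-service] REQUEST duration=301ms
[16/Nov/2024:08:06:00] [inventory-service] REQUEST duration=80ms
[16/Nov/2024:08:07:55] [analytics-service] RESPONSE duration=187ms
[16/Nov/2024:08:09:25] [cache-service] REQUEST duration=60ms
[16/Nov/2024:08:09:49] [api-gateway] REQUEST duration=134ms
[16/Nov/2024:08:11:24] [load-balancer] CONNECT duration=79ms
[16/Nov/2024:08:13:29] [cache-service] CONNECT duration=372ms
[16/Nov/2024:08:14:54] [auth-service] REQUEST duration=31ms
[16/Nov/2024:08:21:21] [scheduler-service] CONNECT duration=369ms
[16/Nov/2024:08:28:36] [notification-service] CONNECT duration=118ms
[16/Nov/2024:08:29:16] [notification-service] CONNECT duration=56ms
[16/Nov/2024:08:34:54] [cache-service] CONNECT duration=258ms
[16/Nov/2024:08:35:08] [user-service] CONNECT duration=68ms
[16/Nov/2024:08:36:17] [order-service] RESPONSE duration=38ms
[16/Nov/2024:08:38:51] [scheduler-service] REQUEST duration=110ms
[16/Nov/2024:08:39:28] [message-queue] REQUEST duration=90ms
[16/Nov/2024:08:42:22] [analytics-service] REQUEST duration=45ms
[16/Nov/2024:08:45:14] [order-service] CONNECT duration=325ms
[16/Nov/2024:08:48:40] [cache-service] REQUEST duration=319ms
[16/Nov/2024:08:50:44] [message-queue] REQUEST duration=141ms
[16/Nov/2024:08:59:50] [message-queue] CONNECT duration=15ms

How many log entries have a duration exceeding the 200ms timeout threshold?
6

To count timeouts:

1. Threshold: 200ms
2. Extract duration from each log entry
3. Count entries where duration > 200
4. Timeout count: 6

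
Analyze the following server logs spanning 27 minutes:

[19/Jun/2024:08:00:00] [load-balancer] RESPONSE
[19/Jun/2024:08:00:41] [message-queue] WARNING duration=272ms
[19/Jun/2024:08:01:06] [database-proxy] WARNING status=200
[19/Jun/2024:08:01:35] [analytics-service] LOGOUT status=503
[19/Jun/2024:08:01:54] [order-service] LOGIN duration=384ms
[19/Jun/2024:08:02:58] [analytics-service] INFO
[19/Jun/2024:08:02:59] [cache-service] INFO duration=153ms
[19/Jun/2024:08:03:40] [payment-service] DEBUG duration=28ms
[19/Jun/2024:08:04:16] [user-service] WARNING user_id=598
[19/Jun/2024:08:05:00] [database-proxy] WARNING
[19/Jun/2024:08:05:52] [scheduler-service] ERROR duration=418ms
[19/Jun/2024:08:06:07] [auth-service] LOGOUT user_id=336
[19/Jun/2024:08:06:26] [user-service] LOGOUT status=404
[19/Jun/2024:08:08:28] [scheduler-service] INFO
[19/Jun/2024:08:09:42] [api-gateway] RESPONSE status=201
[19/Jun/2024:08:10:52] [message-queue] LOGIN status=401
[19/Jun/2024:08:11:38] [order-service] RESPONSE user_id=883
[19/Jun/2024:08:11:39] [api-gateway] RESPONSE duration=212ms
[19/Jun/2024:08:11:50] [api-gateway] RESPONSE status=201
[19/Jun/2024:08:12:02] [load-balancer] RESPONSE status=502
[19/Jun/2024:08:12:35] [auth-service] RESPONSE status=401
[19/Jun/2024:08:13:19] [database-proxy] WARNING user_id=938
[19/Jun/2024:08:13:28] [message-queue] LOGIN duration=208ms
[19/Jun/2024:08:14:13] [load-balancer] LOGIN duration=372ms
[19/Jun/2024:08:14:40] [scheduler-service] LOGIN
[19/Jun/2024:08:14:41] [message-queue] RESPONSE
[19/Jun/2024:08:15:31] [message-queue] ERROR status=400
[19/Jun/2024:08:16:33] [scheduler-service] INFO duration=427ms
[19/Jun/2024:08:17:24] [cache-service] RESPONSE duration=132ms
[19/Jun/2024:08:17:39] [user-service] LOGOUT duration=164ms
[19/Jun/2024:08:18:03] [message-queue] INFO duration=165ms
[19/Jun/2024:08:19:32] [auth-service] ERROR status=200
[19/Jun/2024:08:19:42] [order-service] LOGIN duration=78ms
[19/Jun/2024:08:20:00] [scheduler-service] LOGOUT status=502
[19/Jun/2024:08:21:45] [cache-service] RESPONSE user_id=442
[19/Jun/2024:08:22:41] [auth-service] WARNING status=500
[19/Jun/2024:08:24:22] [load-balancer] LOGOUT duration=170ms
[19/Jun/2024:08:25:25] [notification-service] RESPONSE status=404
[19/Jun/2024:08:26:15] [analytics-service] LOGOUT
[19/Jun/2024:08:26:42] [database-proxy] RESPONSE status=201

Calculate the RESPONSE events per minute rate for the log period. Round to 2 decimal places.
0.44

To calculate the rate:

1. Count total RESPONSE events: 12
2. Total time period: 27 minutes
3. Rate = 12 / 27 = 0.44 events per minute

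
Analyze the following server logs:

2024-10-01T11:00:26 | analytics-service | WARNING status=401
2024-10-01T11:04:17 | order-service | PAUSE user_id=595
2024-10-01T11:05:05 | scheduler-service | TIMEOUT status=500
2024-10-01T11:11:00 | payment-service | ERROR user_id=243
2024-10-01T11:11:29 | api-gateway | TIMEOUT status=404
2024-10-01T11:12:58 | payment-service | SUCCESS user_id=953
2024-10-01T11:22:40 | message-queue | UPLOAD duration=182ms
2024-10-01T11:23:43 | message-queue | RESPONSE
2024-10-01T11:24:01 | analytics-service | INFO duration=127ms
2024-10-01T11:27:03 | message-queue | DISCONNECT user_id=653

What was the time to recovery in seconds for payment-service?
118

To calculate recovery time:

1. Find ERROR event for payment-service: 2024-10-01T11:11:00
2. Find next SUCCESS event for payment-service: 2024-10-01T11:12:58
3. Recovery time: 2024-10-01T11:12:58 - 2024-10-01T11:11:00 = 118 seconds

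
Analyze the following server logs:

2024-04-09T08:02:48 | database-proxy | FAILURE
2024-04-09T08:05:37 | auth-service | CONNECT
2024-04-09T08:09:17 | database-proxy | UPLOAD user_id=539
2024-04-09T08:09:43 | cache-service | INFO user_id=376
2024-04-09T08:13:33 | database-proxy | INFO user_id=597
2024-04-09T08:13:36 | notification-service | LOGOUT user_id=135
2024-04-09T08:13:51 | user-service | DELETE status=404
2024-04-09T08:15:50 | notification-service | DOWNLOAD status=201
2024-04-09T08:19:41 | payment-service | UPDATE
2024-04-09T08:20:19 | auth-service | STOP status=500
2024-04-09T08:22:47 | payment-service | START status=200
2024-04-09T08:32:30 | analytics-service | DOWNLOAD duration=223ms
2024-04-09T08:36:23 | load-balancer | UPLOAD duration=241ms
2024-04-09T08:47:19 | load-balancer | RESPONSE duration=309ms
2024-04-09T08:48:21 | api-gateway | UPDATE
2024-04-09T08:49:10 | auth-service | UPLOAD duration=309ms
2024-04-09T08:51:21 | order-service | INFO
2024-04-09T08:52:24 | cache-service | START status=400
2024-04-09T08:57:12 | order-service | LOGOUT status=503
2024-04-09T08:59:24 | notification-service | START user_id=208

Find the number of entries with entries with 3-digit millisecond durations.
4

To find matching entries:

1. Pattern to match: entries with 3-digit millisecond durations
2. Scan each log entry for the pattern
3. Count matches: 4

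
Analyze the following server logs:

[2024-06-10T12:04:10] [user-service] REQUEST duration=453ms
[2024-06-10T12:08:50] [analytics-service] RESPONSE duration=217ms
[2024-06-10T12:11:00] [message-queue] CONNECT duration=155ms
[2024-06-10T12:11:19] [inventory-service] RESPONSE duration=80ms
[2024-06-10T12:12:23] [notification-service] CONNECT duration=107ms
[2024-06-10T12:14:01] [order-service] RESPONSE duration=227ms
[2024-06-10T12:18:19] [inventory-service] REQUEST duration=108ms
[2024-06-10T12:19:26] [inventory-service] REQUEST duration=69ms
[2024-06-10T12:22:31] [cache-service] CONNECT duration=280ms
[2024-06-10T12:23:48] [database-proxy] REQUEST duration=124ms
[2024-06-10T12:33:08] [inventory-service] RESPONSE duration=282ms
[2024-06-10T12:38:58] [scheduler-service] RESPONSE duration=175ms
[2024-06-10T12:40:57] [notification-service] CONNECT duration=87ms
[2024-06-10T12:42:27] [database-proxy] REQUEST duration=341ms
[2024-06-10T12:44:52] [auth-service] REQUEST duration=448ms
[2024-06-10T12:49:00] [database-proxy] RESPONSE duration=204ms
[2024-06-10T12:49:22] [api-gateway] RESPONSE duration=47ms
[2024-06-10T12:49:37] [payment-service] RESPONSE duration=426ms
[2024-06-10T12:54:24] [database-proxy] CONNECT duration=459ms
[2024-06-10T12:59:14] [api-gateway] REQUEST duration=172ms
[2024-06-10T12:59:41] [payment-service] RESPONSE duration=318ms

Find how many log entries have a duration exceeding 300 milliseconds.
6

To count timeouts:

1. Threshold: 300ms
2. Extract duration from each log entry
3. Count entries where duration > 300
4. Timeout count: 6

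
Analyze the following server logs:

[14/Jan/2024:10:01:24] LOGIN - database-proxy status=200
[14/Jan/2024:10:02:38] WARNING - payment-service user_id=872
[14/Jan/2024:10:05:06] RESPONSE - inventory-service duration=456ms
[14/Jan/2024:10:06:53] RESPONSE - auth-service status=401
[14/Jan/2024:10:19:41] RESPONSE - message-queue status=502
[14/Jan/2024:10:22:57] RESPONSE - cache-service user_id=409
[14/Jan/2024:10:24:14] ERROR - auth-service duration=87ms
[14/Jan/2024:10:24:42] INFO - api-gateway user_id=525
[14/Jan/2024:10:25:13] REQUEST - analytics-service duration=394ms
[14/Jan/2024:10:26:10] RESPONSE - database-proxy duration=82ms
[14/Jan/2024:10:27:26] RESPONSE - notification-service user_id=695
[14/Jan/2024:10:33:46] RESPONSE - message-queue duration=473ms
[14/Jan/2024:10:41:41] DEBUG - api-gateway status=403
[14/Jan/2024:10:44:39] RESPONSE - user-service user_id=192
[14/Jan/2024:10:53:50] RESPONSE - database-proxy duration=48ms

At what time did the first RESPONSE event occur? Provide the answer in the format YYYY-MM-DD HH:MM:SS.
2024-01-14 10:05:06

To find the first event:

1. Filter for all RESPONSE events
2. Sort by timestamp
3. Select the first one
4. Timestamp: 2024-01-14 10:05:06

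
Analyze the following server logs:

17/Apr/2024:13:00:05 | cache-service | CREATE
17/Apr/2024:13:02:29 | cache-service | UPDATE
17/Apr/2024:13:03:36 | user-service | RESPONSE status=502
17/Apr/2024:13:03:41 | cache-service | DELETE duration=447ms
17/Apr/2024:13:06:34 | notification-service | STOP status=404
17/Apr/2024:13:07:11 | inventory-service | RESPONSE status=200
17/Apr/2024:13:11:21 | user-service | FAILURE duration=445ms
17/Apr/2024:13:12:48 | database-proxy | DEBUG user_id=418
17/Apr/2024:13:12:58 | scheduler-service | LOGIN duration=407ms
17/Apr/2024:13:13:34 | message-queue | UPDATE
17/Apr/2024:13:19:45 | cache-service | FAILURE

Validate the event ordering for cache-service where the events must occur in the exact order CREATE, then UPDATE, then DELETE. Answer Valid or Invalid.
Valid

To validate ordering:

1. Required order: CREATE → UPDATE → DELETE
2. Rule: the events must occur in the exact order CREATE, then UPDATE, then DELETE
3. Check actual order of events for cache-service
4. Result: Valid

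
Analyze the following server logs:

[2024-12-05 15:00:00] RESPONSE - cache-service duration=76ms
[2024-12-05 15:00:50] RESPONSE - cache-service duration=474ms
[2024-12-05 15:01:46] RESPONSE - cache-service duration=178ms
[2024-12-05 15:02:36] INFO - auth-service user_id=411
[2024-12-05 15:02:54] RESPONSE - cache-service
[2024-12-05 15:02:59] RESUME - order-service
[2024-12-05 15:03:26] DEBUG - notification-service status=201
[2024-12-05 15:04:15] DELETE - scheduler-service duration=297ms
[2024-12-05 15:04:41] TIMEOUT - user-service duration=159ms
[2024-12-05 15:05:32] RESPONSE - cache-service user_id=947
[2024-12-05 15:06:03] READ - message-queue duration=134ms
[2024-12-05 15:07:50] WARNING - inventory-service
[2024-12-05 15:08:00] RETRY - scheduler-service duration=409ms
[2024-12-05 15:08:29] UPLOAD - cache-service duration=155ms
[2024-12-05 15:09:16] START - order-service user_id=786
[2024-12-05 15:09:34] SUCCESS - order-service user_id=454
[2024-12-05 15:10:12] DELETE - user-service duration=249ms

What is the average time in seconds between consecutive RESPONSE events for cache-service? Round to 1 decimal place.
83.0

To calculate average interval:

1. Find all RESPONSE events for cache-service in order
2. Calculate time gaps between consecutive events
3. Compute mean of gaps: 332 / 4 = 83.0 seconds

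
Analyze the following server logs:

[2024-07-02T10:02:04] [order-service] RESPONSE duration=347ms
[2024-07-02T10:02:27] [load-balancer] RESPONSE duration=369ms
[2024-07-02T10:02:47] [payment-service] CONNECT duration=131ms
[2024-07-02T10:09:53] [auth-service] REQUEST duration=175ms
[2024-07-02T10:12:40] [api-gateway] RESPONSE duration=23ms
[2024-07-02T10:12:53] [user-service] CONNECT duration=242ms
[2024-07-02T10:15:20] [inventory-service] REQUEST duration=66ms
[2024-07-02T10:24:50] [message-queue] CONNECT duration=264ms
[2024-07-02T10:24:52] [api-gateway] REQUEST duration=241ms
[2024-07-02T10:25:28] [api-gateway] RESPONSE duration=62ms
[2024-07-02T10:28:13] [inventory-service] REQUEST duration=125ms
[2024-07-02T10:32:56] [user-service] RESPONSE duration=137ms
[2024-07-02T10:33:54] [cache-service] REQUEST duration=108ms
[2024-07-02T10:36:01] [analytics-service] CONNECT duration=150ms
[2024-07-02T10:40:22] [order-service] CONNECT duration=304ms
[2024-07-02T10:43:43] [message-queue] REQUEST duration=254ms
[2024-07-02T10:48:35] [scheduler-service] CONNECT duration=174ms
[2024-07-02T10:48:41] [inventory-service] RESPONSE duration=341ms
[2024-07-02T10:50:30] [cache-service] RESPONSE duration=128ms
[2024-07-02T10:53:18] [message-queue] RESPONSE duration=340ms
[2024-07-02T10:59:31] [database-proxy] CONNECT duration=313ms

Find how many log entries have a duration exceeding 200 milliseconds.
10

To count timeouts:

1. Threshold: 200ms
2. Extract duration from each log entry
3. Count entries where duration > 200
4. Timeout count: 10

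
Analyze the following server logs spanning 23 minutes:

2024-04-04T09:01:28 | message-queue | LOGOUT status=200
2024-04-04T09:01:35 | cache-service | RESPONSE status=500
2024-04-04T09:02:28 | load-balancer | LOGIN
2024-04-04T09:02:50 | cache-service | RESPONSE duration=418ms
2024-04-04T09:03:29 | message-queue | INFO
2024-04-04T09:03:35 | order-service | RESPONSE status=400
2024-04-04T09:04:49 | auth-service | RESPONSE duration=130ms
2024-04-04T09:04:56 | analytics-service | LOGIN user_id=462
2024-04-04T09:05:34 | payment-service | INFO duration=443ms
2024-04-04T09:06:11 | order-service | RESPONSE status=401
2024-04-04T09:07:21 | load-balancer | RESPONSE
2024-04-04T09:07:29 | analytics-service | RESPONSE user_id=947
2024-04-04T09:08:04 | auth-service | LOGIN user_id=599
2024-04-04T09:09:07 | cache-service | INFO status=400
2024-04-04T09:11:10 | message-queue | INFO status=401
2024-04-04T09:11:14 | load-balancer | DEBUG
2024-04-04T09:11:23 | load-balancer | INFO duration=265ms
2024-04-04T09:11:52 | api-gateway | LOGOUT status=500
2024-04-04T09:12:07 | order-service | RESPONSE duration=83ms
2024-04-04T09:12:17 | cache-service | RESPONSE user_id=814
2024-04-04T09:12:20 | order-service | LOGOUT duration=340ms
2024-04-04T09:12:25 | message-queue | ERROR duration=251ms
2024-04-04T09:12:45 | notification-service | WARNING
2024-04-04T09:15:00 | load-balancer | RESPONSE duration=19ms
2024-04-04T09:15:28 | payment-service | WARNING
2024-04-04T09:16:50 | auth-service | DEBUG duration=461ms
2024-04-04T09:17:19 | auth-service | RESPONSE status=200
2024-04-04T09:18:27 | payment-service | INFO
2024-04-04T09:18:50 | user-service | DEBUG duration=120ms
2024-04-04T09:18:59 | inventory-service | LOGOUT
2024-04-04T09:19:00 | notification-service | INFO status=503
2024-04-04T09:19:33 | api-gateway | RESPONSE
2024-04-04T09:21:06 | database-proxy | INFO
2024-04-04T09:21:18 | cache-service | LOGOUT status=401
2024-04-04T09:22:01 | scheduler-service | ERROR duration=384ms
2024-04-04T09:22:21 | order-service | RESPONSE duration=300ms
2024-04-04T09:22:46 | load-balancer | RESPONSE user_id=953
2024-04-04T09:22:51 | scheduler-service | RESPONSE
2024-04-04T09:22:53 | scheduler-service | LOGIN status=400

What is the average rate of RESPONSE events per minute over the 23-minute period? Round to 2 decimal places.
0.65

To calculate the rate:

1. Count total RESPONSE events: 15
2. Total time period: 23 minutes
3. Rate = 15 / 23 = 0.65 events per minute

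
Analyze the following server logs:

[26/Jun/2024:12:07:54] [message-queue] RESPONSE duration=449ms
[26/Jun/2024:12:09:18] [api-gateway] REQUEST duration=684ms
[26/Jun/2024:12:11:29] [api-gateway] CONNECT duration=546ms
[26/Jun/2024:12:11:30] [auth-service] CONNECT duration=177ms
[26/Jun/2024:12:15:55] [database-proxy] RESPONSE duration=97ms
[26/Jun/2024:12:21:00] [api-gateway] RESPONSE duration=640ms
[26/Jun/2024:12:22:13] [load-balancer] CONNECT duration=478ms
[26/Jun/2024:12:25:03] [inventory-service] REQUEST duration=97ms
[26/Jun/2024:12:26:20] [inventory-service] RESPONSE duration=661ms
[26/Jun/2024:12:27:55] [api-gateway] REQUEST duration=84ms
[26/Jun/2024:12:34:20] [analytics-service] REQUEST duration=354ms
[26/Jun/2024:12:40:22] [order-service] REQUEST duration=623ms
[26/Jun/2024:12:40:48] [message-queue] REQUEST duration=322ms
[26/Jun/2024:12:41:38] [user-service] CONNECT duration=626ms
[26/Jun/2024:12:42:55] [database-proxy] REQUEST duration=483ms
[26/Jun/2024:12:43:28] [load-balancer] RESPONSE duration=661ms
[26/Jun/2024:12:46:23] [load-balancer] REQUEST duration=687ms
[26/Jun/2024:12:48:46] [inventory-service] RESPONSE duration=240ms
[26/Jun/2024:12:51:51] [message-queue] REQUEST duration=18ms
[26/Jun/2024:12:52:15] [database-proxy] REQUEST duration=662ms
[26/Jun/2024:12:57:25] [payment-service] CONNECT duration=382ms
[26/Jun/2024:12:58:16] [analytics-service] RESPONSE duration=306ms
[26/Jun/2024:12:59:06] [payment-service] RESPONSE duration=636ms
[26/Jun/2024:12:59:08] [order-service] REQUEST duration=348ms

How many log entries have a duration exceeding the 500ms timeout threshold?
10

To count timeouts:

1. Threshold: 500ms
2. Extract duration from each log entry
3. Count entries where duration > 500
4. Timeout count: 10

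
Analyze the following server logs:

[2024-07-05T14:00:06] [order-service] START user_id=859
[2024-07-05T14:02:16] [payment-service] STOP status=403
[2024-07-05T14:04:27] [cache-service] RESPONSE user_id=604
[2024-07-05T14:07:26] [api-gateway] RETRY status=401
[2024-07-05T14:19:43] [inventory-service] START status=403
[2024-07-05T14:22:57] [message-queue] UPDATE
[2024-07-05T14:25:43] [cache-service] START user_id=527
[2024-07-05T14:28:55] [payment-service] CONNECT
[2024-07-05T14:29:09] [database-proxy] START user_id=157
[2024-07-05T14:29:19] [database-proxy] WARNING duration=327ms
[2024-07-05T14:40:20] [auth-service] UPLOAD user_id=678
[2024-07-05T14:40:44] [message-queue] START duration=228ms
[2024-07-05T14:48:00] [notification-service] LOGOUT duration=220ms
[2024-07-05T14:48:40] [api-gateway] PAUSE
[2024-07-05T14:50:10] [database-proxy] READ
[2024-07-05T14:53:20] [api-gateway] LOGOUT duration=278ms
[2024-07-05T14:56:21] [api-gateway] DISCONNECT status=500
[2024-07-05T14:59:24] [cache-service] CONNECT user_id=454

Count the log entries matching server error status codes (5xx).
1

To find matching entries:

1. Pattern to match: server error status codes (5xx)
2. Scan each log entry for the pattern
3. Count matches: 1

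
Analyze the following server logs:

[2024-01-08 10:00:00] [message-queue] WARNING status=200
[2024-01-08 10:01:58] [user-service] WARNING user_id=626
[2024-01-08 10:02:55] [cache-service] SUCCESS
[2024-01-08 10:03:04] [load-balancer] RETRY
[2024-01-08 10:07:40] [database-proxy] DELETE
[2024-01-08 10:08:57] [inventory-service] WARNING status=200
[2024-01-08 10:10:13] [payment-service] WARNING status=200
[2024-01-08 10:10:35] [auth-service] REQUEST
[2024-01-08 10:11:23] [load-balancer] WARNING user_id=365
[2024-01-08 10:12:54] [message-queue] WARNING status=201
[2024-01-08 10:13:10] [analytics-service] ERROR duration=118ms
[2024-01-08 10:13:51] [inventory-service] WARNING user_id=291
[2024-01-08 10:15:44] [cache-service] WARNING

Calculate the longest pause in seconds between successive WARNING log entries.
419

To find the longest gap:

1. Extract all WARNING events in chronological order
2. Calculate time differences between consecutive events
3. Find the maximum difference
4. Longest gap: 419 seconds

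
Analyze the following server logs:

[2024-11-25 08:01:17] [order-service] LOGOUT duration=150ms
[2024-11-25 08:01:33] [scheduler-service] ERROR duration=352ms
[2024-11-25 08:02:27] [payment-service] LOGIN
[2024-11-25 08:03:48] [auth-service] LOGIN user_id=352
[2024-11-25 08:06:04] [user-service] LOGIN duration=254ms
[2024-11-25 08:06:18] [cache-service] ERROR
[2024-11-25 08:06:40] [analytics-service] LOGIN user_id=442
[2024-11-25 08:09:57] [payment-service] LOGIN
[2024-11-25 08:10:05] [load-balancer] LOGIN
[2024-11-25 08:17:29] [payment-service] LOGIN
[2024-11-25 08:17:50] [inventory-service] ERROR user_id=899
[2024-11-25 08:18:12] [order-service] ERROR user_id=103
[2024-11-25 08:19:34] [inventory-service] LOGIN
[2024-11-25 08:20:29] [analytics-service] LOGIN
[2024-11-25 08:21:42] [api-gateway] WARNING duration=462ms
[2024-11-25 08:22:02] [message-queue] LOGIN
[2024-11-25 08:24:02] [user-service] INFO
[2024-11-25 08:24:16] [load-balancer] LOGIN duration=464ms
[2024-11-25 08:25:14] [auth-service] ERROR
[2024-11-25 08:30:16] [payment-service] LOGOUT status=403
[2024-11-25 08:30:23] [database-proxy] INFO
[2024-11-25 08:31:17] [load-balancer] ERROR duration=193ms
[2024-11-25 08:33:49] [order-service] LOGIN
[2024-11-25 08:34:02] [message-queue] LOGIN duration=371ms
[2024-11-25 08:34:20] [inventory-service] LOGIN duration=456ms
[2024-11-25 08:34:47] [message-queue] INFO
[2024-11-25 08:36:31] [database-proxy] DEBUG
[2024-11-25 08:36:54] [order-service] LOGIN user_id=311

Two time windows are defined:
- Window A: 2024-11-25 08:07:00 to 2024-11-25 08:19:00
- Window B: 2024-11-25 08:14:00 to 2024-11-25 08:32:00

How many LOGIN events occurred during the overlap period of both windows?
1

To find overlap events:

1. Window A: 2024-11-25 08:07:00 to 2024-11-25 08:19:00
2. Window B: 2024-11-25 08:14:00 to 2024-11-25 08:32:00
3. Overlap period: 2024-11-25 08:14:00 to 2024-11-25 08:19:00
4. Count LOGIN events in overlap: 1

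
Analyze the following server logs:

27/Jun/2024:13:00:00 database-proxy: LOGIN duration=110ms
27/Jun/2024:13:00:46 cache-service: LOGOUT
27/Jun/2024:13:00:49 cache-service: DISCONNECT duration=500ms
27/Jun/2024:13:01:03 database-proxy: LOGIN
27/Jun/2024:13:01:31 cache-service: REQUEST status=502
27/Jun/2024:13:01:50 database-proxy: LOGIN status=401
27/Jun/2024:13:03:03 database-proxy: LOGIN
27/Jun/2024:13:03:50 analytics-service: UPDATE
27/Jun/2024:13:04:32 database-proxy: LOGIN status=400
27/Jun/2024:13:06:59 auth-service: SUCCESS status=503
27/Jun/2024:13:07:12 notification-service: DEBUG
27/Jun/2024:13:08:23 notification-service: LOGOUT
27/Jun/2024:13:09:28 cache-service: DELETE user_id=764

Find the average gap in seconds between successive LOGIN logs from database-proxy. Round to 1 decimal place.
68.0

To calculate average interval:

1. Find all LOGIN events for database-proxy in order
2. Calculate time gaps between consecutive events
3. Compute mean of gaps: 272 / 4 = 68.0 seconds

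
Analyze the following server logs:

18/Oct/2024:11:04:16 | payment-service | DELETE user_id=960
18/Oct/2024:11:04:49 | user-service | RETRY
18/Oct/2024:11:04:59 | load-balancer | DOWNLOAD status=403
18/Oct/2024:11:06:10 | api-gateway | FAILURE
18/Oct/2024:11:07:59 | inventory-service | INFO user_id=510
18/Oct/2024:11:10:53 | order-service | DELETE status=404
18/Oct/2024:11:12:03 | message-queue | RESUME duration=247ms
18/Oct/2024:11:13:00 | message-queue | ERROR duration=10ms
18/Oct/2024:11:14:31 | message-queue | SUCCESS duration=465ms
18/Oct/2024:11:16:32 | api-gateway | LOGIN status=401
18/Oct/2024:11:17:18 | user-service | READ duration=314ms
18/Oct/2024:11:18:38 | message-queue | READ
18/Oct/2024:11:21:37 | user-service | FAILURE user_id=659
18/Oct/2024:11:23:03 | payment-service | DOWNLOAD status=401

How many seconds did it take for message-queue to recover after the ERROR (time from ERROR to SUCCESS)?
91

To calculate recovery time:

1. Find ERROR event for message-queue: 18/Oct/2024:11:13:00
2. Find next SUCCESS event for message-queue: 18/Oct/2024:11:14:31
3. Recovery time: 18/Oct/2024:11:14:31 - 18/Oct/2024:11:13:00 = 91 seconds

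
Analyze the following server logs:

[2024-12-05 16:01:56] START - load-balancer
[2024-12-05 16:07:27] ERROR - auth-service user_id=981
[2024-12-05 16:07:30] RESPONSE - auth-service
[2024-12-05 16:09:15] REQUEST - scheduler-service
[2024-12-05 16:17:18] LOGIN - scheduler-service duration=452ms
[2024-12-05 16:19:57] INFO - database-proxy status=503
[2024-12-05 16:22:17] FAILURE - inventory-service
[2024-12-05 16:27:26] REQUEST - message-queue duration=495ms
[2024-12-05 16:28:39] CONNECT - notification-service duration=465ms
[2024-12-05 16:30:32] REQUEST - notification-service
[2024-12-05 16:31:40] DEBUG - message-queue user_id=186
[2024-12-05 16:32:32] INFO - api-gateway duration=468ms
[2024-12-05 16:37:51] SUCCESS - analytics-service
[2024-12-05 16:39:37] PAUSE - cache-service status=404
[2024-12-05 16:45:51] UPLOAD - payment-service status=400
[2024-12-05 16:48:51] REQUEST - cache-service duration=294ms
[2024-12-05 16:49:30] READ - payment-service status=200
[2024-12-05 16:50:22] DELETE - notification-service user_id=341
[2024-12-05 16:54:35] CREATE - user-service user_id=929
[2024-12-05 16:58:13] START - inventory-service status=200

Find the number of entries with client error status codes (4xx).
2

To find matching entries:

1. Pattern to match: client error status codes (4xx)
2. Scan each log entry for the pattern
3. Count matches: 2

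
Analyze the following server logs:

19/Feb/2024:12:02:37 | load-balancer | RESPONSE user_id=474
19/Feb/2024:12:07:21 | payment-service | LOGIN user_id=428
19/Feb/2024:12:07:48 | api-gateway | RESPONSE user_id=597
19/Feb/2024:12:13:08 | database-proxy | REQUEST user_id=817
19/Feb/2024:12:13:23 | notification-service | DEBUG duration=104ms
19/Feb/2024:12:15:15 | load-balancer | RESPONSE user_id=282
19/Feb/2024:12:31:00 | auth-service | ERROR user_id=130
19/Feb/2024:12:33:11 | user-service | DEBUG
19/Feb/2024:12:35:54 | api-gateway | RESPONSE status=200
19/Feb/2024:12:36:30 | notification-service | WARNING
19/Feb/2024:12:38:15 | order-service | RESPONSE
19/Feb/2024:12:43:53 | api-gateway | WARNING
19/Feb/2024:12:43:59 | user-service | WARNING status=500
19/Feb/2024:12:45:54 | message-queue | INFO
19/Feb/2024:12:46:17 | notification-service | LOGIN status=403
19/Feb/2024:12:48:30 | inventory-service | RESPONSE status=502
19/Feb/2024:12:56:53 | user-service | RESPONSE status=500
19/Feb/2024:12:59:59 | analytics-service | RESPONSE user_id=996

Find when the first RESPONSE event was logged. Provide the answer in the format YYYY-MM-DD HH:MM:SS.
2024-02-19 12:02:37

To find the first event:

1. Filter for all RESPONSE events
2. Sort by timestamp
3. Select the first one
4. Timestamp: 2024-02-19 12:02:37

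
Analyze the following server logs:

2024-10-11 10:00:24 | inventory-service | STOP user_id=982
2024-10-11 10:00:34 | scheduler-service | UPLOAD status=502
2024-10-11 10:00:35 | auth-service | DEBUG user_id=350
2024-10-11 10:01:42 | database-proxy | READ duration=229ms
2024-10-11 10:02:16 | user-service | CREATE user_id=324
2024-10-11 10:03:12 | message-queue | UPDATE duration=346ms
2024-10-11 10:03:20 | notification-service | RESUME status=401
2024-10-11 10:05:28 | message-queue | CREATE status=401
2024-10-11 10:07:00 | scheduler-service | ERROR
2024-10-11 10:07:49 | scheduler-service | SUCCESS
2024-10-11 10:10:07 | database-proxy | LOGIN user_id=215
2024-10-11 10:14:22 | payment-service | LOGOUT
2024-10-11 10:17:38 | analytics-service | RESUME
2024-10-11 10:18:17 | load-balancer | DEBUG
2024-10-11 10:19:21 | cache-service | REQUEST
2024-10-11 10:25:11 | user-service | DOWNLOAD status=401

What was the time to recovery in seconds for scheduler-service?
49

To calculate recovery time:

1. Find ERROR event for scheduler-service: 2024-10-11 10:07:00
2. Find next SUCCESS event for scheduler-service: 2024-10-11 10:07:49
3. Recovery time: 2024-10-11 10:07:49 - 2024-10-11 10:07:00 = 49 seconds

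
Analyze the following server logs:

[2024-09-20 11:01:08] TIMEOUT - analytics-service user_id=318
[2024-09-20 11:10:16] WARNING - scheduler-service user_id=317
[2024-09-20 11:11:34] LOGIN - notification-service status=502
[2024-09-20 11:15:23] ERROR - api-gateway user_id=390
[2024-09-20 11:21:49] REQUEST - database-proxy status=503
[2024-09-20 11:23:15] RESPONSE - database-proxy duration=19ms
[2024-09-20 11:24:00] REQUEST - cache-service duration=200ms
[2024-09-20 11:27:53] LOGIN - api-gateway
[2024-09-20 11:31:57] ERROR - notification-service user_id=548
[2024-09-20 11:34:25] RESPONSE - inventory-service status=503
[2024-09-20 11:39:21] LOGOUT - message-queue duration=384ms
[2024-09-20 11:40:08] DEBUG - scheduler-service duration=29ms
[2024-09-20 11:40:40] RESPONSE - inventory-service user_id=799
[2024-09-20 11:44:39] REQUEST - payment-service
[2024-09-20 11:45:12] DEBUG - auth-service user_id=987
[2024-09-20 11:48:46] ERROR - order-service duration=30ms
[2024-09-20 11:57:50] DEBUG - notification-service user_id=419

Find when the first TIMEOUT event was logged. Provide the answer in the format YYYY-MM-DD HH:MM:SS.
2024-09-20 11:01:08

To find the first event:

1. Filter for all TIMEOUT events
2. Sort by timestamp
3. Select the first one
4. Timestamp: 2024-09-20 11:01:08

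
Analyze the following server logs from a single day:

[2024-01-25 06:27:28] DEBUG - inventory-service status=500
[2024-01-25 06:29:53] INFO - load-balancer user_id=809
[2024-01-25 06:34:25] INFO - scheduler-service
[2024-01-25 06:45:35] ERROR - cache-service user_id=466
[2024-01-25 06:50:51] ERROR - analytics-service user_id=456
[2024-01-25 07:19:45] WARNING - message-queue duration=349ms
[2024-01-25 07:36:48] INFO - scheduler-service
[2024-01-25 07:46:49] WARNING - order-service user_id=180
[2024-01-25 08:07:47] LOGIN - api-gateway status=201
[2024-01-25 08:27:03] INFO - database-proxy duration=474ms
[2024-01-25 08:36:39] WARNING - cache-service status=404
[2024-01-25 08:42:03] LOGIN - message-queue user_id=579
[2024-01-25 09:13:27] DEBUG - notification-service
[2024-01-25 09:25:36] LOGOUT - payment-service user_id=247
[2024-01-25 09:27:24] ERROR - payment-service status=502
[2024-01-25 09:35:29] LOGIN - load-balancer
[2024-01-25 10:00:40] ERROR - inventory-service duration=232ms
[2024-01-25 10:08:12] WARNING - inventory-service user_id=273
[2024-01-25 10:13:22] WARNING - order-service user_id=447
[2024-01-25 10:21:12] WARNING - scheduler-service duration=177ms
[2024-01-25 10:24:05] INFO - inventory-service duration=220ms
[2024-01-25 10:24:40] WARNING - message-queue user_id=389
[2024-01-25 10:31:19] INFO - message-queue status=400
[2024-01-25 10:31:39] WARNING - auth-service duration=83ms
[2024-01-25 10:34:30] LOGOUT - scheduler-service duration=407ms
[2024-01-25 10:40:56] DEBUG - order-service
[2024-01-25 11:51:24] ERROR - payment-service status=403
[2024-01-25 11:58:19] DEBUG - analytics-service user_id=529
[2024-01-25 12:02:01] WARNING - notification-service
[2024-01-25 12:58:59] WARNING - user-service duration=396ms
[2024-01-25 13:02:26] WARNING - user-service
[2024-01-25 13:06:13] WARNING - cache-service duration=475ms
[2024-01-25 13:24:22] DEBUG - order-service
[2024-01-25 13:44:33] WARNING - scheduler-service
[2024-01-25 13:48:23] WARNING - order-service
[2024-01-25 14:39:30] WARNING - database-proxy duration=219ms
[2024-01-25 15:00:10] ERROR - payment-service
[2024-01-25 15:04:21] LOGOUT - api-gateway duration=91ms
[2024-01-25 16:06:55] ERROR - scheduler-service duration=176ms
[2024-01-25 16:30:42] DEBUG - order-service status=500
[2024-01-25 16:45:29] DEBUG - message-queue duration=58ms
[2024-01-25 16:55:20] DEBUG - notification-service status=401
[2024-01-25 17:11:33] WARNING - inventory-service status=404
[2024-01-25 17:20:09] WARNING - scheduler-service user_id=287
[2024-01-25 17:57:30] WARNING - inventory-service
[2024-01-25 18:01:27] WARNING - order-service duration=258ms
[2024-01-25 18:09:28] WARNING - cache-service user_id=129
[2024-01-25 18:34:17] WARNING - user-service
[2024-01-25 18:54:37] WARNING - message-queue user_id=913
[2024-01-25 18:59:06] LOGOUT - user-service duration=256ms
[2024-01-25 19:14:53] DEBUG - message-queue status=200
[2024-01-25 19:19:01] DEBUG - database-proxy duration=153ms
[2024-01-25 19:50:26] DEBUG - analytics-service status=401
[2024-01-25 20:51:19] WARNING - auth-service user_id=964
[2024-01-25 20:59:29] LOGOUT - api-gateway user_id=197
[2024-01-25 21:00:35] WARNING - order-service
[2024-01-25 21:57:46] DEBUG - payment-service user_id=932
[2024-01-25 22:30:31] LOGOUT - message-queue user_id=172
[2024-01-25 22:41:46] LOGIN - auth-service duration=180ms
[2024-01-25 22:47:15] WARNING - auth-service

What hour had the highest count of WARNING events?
10

To find the peak hour:

1. Group all WARNING events by hour
2. Count events in each hour
3. Find hour with maximum count
4. Peak hour: 10 (with 5 events)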